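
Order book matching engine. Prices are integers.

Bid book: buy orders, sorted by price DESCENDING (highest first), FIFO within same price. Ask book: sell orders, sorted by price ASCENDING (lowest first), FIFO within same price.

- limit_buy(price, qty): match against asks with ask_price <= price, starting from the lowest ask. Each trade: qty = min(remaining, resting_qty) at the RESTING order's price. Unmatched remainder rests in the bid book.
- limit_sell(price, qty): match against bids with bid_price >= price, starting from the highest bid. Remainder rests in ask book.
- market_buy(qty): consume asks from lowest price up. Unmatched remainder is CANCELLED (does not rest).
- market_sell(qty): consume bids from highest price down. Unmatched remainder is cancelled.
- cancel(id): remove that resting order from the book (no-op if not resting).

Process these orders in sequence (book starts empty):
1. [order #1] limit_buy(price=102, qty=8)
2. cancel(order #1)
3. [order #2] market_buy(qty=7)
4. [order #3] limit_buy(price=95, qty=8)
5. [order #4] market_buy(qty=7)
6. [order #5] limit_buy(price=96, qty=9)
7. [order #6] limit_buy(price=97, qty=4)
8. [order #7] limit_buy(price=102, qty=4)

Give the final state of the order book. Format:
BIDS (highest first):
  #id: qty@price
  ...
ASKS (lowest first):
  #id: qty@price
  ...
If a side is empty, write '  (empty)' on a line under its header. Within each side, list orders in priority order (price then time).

Answer: BIDS (highest first):
  #7: 4@102
  #6: 4@97
  #5: 9@96
  #3: 8@95
ASKS (lowest first):
  (empty)

Derivation:
After op 1 [order #1] limit_buy(price=102, qty=8): fills=none; bids=[#1:8@102] asks=[-]
After op 2 cancel(order #1): fills=none; bids=[-] asks=[-]
After op 3 [order #2] market_buy(qty=7): fills=none; bids=[-] asks=[-]
After op 4 [order #3] limit_buy(price=95, qty=8): fills=none; bids=[#3:8@95] asks=[-]
After op 5 [order #4] market_buy(qty=7): fills=none; bids=[#3:8@95] asks=[-]
After op 6 [order #5] limit_buy(price=96, qty=9): fills=none; bids=[#5:9@96 #3:8@95] asks=[-]
After op 7 [order #6] limit_buy(price=97, qty=4): fills=none; bids=[#6:4@97 #5:9@96 #3:8@95] asks=[-]
After op 8 [order #7] limit_buy(price=102, qty=4): fills=none; bids=[#7:4@102 #6:4@97 #5:9@96 #3:8@95] asks=[-]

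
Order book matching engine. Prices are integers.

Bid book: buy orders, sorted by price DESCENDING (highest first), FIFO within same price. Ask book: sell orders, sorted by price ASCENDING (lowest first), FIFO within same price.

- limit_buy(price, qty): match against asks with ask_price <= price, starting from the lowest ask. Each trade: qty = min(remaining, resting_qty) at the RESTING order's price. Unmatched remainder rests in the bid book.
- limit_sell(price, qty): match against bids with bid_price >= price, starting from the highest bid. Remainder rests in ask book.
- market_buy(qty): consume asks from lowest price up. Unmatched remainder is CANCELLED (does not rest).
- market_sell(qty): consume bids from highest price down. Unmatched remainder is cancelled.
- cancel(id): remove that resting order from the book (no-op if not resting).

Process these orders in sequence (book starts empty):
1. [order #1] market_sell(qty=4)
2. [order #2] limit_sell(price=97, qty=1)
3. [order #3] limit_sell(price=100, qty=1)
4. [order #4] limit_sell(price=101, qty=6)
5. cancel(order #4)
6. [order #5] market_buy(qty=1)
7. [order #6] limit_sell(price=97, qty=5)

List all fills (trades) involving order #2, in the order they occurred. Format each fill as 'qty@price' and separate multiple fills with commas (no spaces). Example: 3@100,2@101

Answer: 1@97

Derivation:
After op 1 [order #1] market_sell(qty=4): fills=none; bids=[-] asks=[-]
After op 2 [order #2] limit_sell(price=97, qty=1): fills=none; bids=[-] asks=[#2:1@97]
After op 3 [order #3] limit_sell(price=100, qty=1): fills=none; bids=[-] asks=[#2:1@97 #3:1@100]
After op 4 [order #4] limit_sell(price=101, qty=6): fills=none; bids=[-] asks=[#2:1@97 #3:1@100 #4:6@101]
After op 5 cancel(order #4): fills=none; bids=[-] asks=[#2:1@97 #3:1@100]
After op 6 [order #5] market_buy(qty=1): fills=#5x#2:1@97; bids=[-] asks=[#3:1@100]
After op 7 [order #6] limit_sell(price=97, qty=5): fills=none; bids=[-] asks=[#6:5@97 #3:1@100]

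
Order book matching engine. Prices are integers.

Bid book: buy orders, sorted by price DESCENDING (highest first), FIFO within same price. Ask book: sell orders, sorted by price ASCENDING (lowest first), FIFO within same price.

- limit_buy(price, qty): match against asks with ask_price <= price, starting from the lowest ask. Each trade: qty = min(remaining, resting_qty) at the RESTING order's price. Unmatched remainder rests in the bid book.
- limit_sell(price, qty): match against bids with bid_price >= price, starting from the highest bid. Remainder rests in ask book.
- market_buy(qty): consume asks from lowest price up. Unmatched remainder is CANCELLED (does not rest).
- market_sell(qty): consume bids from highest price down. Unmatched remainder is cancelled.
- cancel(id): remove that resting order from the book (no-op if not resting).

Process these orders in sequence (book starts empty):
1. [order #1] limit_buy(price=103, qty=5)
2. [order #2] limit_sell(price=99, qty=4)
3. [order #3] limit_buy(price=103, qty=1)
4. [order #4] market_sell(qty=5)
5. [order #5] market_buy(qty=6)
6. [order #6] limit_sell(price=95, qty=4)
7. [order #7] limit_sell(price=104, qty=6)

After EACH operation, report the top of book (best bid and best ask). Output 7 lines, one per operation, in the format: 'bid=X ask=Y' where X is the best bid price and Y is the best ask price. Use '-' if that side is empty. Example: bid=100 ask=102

Answer: bid=103 ask=-
bid=103 ask=-
bid=103 ask=-
bid=- ask=-
bid=- ask=-
bid=- ask=95
bid=- ask=95

Derivation:
After op 1 [order #1] limit_buy(price=103, qty=5): fills=none; bids=[#1:5@103] asks=[-]
After op 2 [order #2] limit_sell(price=99, qty=4): fills=#1x#2:4@103; bids=[#1:1@103] asks=[-]
After op 3 [order #3] limit_buy(price=103, qty=1): fills=none; bids=[#1:1@103 #3:1@103] asks=[-]
After op 4 [order #4] market_sell(qty=5): fills=#1x#4:1@103 #3x#4:1@103; bids=[-] asks=[-]
After op 5 [order #5] market_buy(qty=6): fills=none; bids=[-] asks=[-]
After op 6 [order #6] limit_sell(price=95, qty=4): fills=none; bids=[-] asks=[#6:4@95]
After op 7 [order #7] limit_sell(price=104, qty=6): fills=none; bids=[-] asks=[#6:4@95 #7:6@104]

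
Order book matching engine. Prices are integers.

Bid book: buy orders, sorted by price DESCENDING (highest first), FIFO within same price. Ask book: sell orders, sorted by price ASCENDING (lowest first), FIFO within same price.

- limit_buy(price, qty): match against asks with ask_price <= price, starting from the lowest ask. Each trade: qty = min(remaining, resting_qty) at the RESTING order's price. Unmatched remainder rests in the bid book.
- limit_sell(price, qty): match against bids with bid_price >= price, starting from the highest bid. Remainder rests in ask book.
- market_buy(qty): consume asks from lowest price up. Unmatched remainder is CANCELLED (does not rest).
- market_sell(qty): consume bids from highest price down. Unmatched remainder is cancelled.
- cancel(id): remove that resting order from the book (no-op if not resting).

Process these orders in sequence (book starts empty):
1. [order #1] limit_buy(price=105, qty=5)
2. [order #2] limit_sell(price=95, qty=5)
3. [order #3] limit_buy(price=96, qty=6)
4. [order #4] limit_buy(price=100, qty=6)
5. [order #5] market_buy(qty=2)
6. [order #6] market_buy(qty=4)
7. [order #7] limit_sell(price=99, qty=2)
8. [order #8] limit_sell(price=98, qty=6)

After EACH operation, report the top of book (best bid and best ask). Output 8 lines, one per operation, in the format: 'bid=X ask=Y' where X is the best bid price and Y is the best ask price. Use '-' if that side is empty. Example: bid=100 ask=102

After op 1 [order #1] limit_buy(price=105, qty=5): fills=none; bids=[#1:5@105] asks=[-]
After op 2 [order #2] limit_sell(price=95, qty=5): fills=#1x#2:5@105; bids=[-] asks=[-]
After op 3 [order #3] limit_buy(price=96, qty=6): fills=none; bids=[#3:6@96] asks=[-]
After op 4 [order #4] limit_buy(price=100, qty=6): fills=none; bids=[#4:6@100 #3:6@96] asks=[-]
After op 5 [order #5] market_buy(qty=2): fills=none; bids=[#4:6@100 #3:6@96] asks=[-]
After op 6 [order #6] market_buy(qty=4): fills=none; bids=[#4:6@100 #3:6@96] asks=[-]
After op 7 [order #7] limit_sell(price=99, qty=2): fills=#4x#7:2@100; bids=[#4:4@100 #3:6@96] asks=[-]
After op 8 [order #8] limit_sell(price=98, qty=6): fills=#4x#8:4@100; bids=[#3:6@96] asks=[#8:2@98]

Answer: bid=105 ask=-
bid=- ask=-
bid=96 ask=-
bid=100 ask=-
bid=100 ask=-
bid=100 ask=-
bid=100 ask=-
bid=96 ask=98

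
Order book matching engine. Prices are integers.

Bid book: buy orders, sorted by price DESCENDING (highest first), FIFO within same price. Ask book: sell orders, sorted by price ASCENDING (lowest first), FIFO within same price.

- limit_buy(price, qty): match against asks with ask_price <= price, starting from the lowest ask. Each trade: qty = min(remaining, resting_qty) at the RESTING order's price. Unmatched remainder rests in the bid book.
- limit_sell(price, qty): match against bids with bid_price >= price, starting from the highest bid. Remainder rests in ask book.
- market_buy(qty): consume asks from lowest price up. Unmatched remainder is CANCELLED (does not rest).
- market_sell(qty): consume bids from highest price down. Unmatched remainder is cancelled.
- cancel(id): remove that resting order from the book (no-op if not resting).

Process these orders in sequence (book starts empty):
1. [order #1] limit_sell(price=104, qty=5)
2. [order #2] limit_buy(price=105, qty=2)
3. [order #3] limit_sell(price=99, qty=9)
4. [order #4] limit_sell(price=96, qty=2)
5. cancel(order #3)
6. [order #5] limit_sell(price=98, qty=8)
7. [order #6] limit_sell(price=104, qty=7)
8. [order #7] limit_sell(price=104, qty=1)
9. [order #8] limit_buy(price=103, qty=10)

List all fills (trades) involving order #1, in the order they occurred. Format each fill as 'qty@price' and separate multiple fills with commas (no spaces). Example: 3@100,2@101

After op 1 [order #1] limit_sell(price=104, qty=5): fills=none; bids=[-] asks=[#1:5@104]
After op 2 [order #2] limit_buy(price=105, qty=2): fills=#2x#1:2@104; bids=[-] asks=[#1:3@104]
After op 3 [order #3] limit_sell(price=99, qty=9): fills=none; bids=[-] asks=[#3:9@99 #1:3@104]
After op 4 [order #4] limit_sell(price=96, qty=2): fills=none; bids=[-] asks=[#4:2@96 #3:9@99 #1:3@104]
After op 5 cancel(order #3): fills=none; bids=[-] asks=[#4:2@96 #1:3@104]
After op 6 [order #5] limit_sell(price=98, qty=8): fills=none; bids=[-] asks=[#4:2@96 #5:8@98 #1:3@104]
After op 7 [order #6] limit_sell(price=104, qty=7): fills=none; bids=[-] asks=[#4:2@96 #5:8@98 #1:3@104 #6:7@104]
After op 8 [order #7] limit_sell(price=104, qty=1): fills=none; bids=[-] asks=[#4:2@96 #5:8@98 #1:3@104 #6:7@104 #7:1@104]
After op 9 [order #8] limit_buy(price=103, qty=10): fills=#8x#4:2@96 #8x#5:8@98; bids=[-] asks=[#1:3@104 #6:7@104 #7:1@104]

Answer: 2@104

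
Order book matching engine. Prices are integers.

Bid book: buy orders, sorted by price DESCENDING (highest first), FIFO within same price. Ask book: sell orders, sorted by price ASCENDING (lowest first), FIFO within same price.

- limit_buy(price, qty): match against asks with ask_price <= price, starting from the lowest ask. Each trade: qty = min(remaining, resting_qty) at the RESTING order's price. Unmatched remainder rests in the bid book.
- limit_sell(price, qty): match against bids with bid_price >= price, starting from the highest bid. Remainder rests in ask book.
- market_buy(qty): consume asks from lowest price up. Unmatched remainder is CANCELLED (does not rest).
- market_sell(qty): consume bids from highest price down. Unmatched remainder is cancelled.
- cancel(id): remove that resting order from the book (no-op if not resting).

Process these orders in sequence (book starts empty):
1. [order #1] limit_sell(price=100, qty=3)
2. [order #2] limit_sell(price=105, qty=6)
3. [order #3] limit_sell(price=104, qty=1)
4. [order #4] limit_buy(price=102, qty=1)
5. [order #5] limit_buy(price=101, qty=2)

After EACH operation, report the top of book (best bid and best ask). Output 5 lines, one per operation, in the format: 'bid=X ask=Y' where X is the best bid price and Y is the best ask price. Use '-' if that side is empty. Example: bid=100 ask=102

After op 1 [order #1] limit_sell(price=100, qty=3): fills=none; bids=[-] asks=[#1:3@100]
After op 2 [order #2] limit_sell(price=105, qty=6): fills=none; bids=[-] asks=[#1:3@100 #2:6@105]
After op 3 [order #3] limit_sell(price=104, qty=1): fills=none; bids=[-] asks=[#1:3@100 #3:1@104 #2:6@105]
After op 4 [order #4] limit_buy(price=102, qty=1): fills=#4x#1:1@100; bids=[-] asks=[#1:2@100 #3:1@104 #2:6@105]
After op 5 [order #5] limit_buy(price=101, qty=2): fills=#5x#1:2@100; bids=[-] asks=[#3:1@104 #2:6@105]

Answer: bid=- ask=100
bid=- ask=100
bid=- ask=100
bid=- ask=100
bid=- ask=104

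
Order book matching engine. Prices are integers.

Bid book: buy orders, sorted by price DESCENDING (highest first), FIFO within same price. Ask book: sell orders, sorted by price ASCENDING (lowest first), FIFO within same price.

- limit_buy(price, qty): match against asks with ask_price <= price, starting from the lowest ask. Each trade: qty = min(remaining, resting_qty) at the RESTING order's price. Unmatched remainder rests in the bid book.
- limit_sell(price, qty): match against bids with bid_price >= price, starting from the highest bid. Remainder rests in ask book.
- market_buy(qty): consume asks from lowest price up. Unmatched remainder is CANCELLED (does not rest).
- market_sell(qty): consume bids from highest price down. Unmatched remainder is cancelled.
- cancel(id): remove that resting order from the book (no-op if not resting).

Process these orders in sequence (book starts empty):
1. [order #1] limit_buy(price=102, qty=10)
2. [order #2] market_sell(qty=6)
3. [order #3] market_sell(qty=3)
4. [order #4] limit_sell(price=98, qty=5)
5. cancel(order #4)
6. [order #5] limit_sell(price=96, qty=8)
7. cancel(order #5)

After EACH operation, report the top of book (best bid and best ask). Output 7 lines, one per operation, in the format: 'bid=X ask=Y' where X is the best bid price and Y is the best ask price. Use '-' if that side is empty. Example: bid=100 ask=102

After op 1 [order #1] limit_buy(price=102, qty=10): fills=none; bids=[#1:10@102] asks=[-]
After op 2 [order #2] market_sell(qty=6): fills=#1x#2:6@102; bids=[#1:4@102] asks=[-]
After op 3 [order #3] market_sell(qty=3): fills=#1x#3:3@102; bids=[#1:1@102] asks=[-]
After op 4 [order #4] limit_sell(price=98, qty=5): fills=#1x#4:1@102; bids=[-] asks=[#4:4@98]
After op 5 cancel(order #4): fills=none; bids=[-] asks=[-]
After op 6 [order #5] limit_sell(price=96, qty=8): fills=none; bids=[-] asks=[#5:8@96]
After op 7 cancel(order #5): fills=none; bids=[-] asks=[-]

Answer: bid=102 ask=-
bid=102 ask=-
bid=102 ask=-
bid=- ask=98
bid=- ask=-
bid=- ask=96
bid=- ask=-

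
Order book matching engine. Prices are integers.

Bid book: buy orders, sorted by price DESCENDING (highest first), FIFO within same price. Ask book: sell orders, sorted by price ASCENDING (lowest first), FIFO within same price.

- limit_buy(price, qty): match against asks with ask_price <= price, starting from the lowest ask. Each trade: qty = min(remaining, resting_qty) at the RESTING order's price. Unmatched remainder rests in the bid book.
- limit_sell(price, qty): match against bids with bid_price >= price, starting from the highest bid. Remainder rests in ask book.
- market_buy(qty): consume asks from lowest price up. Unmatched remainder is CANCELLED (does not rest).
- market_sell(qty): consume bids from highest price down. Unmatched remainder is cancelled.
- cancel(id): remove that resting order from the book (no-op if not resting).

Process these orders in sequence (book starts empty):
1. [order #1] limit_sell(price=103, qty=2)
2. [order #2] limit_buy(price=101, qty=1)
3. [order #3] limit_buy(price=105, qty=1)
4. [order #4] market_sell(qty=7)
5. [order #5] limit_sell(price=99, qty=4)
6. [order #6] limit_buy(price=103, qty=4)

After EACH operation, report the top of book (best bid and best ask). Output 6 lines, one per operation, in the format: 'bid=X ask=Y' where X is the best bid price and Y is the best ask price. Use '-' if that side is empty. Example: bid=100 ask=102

After op 1 [order #1] limit_sell(price=103, qty=2): fills=none; bids=[-] asks=[#1:2@103]
After op 2 [order #2] limit_buy(price=101, qty=1): fills=none; bids=[#2:1@101] asks=[#1:2@103]
After op 3 [order #3] limit_buy(price=105, qty=1): fills=#3x#1:1@103; bids=[#2:1@101] asks=[#1:1@103]
After op 4 [order #4] market_sell(qty=7): fills=#2x#4:1@101; bids=[-] asks=[#1:1@103]
After op 5 [order #5] limit_sell(price=99, qty=4): fills=none; bids=[-] asks=[#5:4@99 #1:1@103]
After op 6 [order #6] limit_buy(price=103, qty=4): fills=#6x#5:4@99; bids=[-] asks=[#1:1@103]

Answer: bid=- ask=103
bid=101 ask=103
bid=101 ask=103
bid=- ask=103
bid=- ask=99
bid=- ask=103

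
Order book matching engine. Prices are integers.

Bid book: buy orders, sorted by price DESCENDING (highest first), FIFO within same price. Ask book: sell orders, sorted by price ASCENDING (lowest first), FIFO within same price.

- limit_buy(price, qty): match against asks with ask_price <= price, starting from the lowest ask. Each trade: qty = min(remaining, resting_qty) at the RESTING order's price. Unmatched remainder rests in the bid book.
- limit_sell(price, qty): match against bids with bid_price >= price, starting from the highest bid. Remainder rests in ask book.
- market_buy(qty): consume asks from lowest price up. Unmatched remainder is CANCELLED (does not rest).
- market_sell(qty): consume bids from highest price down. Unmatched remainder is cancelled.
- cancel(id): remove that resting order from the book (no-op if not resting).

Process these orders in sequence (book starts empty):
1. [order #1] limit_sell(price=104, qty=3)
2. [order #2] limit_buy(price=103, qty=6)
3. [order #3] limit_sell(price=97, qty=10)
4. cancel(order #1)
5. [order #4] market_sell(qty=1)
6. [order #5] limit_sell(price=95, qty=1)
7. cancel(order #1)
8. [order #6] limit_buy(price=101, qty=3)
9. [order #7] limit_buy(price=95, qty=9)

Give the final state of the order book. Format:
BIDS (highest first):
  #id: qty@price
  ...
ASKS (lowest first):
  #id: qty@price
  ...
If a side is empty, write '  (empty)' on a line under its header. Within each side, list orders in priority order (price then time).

After op 1 [order #1] limit_sell(price=104, qty=3): fills=none; bids=[-] asks=[#1:3@104]
After op 2 [order #2] limit_buy(price=103, qty=6): fills=none; bids=[#2:6@103] asks=[#1:3@104]
After op 3 [order #3] limit_sell(price=97, qty=10): fills=#2x#3:6@103; bids=[-] asks=[#3:4@97 #1:3@104]
After op 4 cancel(order #1): fills=none; bids=[-] asks=[#3:4@97]
After op 5 [order #4] market_sell(qty=1): fills=none; bids=[-] asks=[#3:4@97]
After op 6 [order #5] limit_sell(price=95, qty=1): fills=none; bids=[-] asks=[#5:1@95 #3:4@97]
After op 7 cancel(order #1): fills=none; bids=[-] asks=[#5:1@95 #3:4@97]
After op 8 [order #6] limit_buy(price=101, qty=3): fills=#6x#5:1@95 #6x#3:2@97; bids=[-] asks=[#3:2@97]
After op 9 [order #7] limit_buy(price=95, qty=9): fills=none; bids=[#7:9@95] asks=[#3:2@97]

Answer: BIDS (highest first):
  #7: 9@95
ASKS (lowest first):
  #3: 2@97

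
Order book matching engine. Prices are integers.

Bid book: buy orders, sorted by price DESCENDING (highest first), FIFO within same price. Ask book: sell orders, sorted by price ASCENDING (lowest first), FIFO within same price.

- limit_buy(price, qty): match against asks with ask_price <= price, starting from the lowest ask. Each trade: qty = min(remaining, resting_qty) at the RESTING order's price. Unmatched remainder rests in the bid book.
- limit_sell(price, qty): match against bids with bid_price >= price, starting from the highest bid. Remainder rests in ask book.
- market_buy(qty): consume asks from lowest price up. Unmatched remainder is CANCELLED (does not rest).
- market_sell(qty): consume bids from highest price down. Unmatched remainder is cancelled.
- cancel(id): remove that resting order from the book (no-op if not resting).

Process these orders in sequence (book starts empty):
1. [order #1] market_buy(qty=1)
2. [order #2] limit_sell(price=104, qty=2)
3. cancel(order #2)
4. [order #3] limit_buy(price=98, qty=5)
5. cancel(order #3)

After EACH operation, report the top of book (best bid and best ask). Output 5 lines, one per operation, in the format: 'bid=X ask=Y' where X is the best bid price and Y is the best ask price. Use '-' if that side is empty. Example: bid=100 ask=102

After op 1 [order #1] market_buy(qty=1): fills=none; bids=[-] asks=[-]
After op 2 [order #2] limit_sell(price=104, qty=2): fills=none; bids=[-] asks=[#2:2@104]
After op 3 cancel(order #2): fills=none; bids=[-] asks=[-]
After op 4 [order #3] limit_buy(price=98, qty=5): fills=none; bids=[#3:5@98] asks=[-]
After op 5 cancel(order #3): fills=none; bids=[-] asks=[-]

Answer: bid=- ask=-
bid=- ask=104
bid=- ask=-
bid=98 ask=-
bid=- ask=-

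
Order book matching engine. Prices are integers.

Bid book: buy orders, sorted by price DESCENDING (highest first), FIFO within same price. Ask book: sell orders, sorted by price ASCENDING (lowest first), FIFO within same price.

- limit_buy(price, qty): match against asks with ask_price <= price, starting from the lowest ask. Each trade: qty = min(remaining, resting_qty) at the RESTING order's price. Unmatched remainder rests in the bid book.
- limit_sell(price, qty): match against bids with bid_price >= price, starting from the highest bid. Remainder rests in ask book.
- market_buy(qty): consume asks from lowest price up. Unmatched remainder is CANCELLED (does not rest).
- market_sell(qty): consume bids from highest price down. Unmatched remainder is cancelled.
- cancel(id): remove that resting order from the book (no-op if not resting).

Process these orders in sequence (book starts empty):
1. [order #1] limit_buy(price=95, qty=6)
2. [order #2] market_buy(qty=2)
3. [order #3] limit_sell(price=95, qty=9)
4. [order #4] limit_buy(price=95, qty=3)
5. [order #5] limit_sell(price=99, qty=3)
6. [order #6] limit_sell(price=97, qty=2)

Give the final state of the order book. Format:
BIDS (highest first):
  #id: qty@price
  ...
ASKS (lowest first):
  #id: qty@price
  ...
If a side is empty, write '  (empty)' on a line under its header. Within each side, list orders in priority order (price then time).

Answer: BIDS (highest first):
  (empty)
ASKS (lowest first):
  #6: 2@97
  #5: 3@99

Derivation:
After op 1 [order #1] limit_buy(price=95, qty=6): fills=none; bids=[#1:6@95] asks=[-]
After op 2 [order #2] market_buy(qty=2): fills=none; bids=[#1:6@95] asks=[-]
After op 3 [order #3] limit_sell(price=95, qty=9): fills=#1x#3:6@95; bids=[-] asks=[#3:3@95]
After op 4 [order #4] limit_buy(price=95, qty=3): fills=#4x#3:3@95; bids=[-] asks=[-]
After op 5 [order #5] limit_sell(price=99, qty=3): fills=none; bids=[-] asks=[#5:3@99]
After op 6 [order #6] limit_sell(price=97, qty=2): fills=none; bids=[-] asks=[#6:2@97 #5:3@99]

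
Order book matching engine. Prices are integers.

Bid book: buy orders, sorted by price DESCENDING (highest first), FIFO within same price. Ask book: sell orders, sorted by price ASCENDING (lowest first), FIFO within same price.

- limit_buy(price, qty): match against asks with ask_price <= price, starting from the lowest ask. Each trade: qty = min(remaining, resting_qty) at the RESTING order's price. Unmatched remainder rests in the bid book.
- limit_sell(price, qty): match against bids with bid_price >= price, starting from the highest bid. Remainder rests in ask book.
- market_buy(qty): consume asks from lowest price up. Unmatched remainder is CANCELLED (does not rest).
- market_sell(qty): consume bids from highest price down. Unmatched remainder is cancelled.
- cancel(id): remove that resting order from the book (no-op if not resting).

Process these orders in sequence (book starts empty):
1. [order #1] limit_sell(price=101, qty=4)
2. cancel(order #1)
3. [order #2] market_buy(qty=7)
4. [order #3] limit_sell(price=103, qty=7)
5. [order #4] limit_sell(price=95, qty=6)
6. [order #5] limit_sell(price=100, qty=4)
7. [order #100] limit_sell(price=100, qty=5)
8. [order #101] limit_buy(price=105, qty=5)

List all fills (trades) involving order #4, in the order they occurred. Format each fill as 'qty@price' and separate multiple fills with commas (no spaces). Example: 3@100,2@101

Answer: 5@95

Derivation:
After op 1 [order #1] limit_sell(price=101, qty=4): fills=none; bids=[-] asks=[#1:4@101]
After op 2 cancel(order #1): fills=none; bids=[-] asks=[-]
After op 3 [order #2] market_buy(qty=7): fills=none; bids=[-] asks=[-]
After op 4 [order #3] limit_sell(price=103, qty=7): fills=none; bids=[-] asks=[#3:7@103]
After op 5 [order #4] limit_sell(price=95, qty=6): fills=none; bids=[-] asks=[#4:6@95 #3:7@103]
After op 6 [order #5] limit_sell(price=100, qty=4): fills=none; bids=[-] asks=[#4:6@95 #5:4@100 #3:7@103]
After op 7 [order #100] limit_sell(price=100, qty=5): fills=none; bids=[-] asks=[#4:6@95 #5:4@100 #100:5@100 #3:7@103]
After op 8 [order #101] limit_buy(price=105, qty=5): fills=#101x#4:5@95; bids=[-] asks=[#4:1@95 #5:4@100 #100:5@100 #3:7@103]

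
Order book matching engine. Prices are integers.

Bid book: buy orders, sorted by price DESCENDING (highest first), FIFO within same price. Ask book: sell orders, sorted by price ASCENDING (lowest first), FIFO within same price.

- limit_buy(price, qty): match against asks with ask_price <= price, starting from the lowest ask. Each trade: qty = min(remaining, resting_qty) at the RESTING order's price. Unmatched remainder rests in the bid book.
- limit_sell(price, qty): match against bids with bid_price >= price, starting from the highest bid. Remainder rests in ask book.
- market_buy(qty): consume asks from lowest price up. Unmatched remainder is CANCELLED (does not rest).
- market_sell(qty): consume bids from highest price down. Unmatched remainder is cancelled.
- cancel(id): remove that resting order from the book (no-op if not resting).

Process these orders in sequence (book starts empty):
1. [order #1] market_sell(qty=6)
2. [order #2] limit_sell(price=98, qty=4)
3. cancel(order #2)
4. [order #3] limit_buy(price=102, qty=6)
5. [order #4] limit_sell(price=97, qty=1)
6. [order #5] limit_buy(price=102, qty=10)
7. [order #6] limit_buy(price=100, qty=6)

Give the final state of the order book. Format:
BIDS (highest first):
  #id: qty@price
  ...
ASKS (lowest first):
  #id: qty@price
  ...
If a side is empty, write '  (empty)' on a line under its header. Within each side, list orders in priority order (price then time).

After op 1 [order #1] market_sell(qty=6): fills=none; bids=[-] asks=[-]
After op 2 [order #2] limit_sell(price=98, qty=4): fills=none; bids=[-] asks=[#2:4@98]
After op 3 cancel(order #2): fills=none; bids=[-] asks=[-]
After op 4 [order #3] limit_buy(price=102, qty=6): fills=none; bids=[#3:6@102] asks=[-]
After op 5 [order #4] limit_sell(price=97, qty=1): fills=#3x#4:1@102; bids=[#3:5@102] asks=[-]
After op 6 [order #5] limit_buy(price=102, qty=10): fills=none; bids=[#3:5@102 #5:10@102] asks=[-]
After op 7 [order #6] limit_buy(price=100, qty=6): fills=none; bids=[#3:5@102 #5:10@102 #6:6@100] asks=[-]

Answer: BIDS (highest first):
  #3: 5@102
  #5: 10@102
  #6: 6@100
ASKS (lowest first):
  (empty)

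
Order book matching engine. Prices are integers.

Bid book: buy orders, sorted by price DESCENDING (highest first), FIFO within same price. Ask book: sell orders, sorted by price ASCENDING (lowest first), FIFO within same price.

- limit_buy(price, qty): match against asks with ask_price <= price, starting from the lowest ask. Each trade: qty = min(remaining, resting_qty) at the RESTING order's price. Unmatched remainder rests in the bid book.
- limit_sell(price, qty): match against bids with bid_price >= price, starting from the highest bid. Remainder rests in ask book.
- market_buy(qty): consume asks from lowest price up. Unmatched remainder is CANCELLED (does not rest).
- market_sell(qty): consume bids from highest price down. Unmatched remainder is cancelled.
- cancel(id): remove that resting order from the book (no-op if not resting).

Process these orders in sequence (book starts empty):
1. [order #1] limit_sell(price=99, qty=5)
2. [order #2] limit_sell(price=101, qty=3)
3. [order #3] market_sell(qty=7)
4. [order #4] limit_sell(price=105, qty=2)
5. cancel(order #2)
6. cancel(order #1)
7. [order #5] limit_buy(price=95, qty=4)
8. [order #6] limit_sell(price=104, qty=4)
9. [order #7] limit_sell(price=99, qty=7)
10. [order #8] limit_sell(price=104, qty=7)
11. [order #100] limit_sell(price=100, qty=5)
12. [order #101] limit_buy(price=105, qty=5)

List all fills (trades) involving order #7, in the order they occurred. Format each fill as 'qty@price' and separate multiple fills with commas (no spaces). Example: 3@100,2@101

After op 1 [order #1] limit_sell(price=99, qty=5): fills=none; bids=[-] asks=[#1:5@99]
After op 2 [order #2] limit_sell(price=101, qty=3): fills=none; bids=[-] asks=[#1:5@99 #2:3@101]
After op 3 [order #3] market_sell(qty=7): fills=none; bids=[-] asks=[#1:5@99 #2:3@101]
After op 4 [order #4] limit_sell(price=105, qty=2): fills=none; bids=[-] asks=[#1:5@99 #2:3@101 #4:2@105]
After op 5 cancel(order #2): fills=none; bids=[-] asks=[#1:5@99 #4:2@105]
After op 6 cancel(order #1): fills=none; bids=[-] asks=[#4:2@105]
After op 7 [order #5] limit_buy(price=95, qty=4): fills=none; bids=[#5:4@95] asks=[#4:2@105]
After op 8 [order #6] limit_sell(price=104, qty=4): fills=none; bids=[#5:4@95] asks=[#6:4@104 #4:2@105]
After op 9 [order #7] limit_sell(price=99, qty=7): fills=none; bids=[#5:4@95] asks=[#7:7@99 #6:4@104 #4:2@105]
After op 10 [order #8] limit_sell(price=104, qty=7): fills=none; bids=[#5:4@95] asks=[#7:7@99 #6:4@104 #8:7@104 #4:2@105]
After op 11 [order #100] limit_sell(price=100, qty=5): fills=none; bids=[#5:4@95] asks=[#7:7@99 #100:5@100 #6:4@104 #8:7@104 #4:2@105]
After op 12 [order #101] limit_buy(price=105, qty=5): fills=#101x#7:5@99; bids=[#5:4@95] asks=[#7:2@99 #100:5@100 #6:4@104 #8:7@104 #4:2@105]

Answer: 5@99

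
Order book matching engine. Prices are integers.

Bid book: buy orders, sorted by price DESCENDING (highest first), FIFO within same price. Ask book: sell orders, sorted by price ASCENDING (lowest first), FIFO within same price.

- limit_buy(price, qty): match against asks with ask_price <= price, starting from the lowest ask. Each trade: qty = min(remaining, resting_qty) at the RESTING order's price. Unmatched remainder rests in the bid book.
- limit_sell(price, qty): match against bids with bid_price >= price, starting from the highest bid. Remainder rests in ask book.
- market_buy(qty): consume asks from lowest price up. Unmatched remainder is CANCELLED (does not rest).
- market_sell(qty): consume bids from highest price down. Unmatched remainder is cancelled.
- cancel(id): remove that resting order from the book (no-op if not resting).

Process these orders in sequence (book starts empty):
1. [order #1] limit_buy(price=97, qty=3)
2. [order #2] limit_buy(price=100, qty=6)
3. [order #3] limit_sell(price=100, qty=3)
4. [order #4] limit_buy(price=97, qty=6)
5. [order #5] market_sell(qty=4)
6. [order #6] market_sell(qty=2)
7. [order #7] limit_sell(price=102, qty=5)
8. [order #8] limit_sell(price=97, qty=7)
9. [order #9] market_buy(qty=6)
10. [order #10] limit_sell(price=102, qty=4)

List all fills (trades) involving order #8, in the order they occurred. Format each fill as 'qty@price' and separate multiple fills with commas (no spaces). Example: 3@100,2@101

Answer: 6@97,1@97

Derivation:
After op 1 [order #1] limit_buy(price=97, qty=3): fills=none; bids=[#1:3@97] asks=[-]
After op 2 [order #2] limit_buy(price=100, qty=6): fills=none; bids=[#2:6@100 #1:3@97] asks=[-]
After op 3 [order #3] limit_sell(price=100, qty=3): fills=#2x#3:3@100; bids=[#2:3@100 #1:3@97] asks=[-]
After op 4 [order #4] limit_buy(price=97, qty=6): fills=none; bids=[#2:3@100 #1:3@97 #4:6@97] asks=[-]
After op 5 [order #5] market_sell(qty=4): fills=#2x#5:3@100 #1x#5:1@97; bids=[#1:2@97 #4:6@97] asks=[-]
After op 6 [order #6] market_sell(qty=2): fills=#1x#6:2@97; bids=[#4:6@97] asks=[-]
After op 7 [order #7] limit_sell(price=102, qty=5): fills=none; bids=[#4:6@97] asks=[#7:5@102]
After op 8 [order #8] limit_sell(price=97, qty=7): fills=#4x#8:6@97; bids=[-] asks=[#8:1@97 #7:5@102]
After op 9 [order #9] market_buy(qty=6): fills=#9x#8:1@97 #9x#7:5@102; bids=[-] asks=[-]
After op 10 [order #10] limit_sell(price=102, qty=4): fills=none; bids=[-] asks=[#10:4@102]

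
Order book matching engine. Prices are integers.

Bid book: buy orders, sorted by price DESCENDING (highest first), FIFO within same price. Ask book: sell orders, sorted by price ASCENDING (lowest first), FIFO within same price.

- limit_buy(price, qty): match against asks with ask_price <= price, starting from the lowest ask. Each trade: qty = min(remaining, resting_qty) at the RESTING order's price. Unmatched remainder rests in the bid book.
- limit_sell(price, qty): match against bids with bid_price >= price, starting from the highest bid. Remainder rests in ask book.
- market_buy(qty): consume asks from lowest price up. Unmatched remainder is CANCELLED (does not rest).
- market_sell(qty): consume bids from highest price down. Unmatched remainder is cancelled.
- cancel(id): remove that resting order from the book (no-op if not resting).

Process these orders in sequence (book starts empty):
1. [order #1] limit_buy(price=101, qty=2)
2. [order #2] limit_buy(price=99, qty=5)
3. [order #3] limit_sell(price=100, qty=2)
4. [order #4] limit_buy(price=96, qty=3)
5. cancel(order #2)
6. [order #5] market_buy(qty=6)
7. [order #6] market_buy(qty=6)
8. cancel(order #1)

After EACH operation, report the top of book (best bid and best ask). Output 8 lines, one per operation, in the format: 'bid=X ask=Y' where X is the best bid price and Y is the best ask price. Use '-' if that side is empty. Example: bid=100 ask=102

After op 1 [order #1] limit_buy(price=101, qty=2): fills=none; bids=[#1:2@101] asks=[-]
After op 2 [order #2] limit_buy(price=99, qty=5): fills=none; bids=[#1:2@101 #2:5@99] asks=[-]
After op 3 [order #3] limit_sell(price=100, qty=2): fills=#1x#3:2@101; bids=[#2:5@99] asks=[-]
After op 4 [order #4] limit_buy(price=96, qty=3): fills=none; bids=[#2:5@99 #4:3@96] asks=[-]
After op 5 cancel(order #2): fills=none; bids=[#4:3@96] asks=[-]
After op 6 [order #5] market_buy(qty=6): fills=none; bids=[#4:3@96] asks=[-]
After op 7 [order #6] market_buy(qty=6): fills=none; bids=[#4:3@96] asks=[-]
After op 8 cancel(order #1): fills=none; bids=[#4:3@96] asks=[-]

Answer: bid=101 ask=-
bid=101 ask=-
bid=99 ask=-
bid=99 ask=-
bid=96 ask=-
bid=96 ask=-
bid=96 ask=-
bid=96 ask=-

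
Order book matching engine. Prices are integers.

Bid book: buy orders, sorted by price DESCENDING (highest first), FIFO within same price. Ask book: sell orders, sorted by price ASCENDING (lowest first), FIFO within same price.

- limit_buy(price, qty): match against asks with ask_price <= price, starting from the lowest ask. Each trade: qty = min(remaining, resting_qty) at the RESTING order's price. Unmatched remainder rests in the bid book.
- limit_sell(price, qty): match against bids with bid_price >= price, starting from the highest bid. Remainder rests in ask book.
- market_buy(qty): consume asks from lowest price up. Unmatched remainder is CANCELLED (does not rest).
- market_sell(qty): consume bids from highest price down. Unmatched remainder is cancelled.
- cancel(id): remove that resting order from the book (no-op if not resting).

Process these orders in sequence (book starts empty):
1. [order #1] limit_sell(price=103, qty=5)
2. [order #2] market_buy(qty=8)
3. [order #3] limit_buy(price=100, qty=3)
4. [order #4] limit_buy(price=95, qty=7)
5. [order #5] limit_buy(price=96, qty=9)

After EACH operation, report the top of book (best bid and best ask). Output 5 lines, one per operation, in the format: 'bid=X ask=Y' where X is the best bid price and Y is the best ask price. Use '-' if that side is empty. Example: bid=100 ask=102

Answer: bid=- ask=103
bid=- ask=-
bid=100 ask=-
bid=100 ask=-
bid=100 ask=-

Derivation:
After op 1 [order #1] limit_sell(price=103, qty=5): fills=none; bids=[-] asks=[#1:5@103]
After op 2 [order #2] market_buy(qty=8): fills=#2x#1:5@103; bids=[-] asks=[-]
After op 3 [order #3] limit_buy(price=100, qty=3): fills=none; bids=[#3:3@100] asks=[-]
After op 4 [order #4] limit_buy(price=95, qty=7): fills=none; bids=[#3:3@100 #4:7@95] asks=[-]
After op 5 [order #5] limit_buy(price=96, qty=9): fills=none; bids=[#3:3@100 #5:9@96 #4:7@95] asks=[-]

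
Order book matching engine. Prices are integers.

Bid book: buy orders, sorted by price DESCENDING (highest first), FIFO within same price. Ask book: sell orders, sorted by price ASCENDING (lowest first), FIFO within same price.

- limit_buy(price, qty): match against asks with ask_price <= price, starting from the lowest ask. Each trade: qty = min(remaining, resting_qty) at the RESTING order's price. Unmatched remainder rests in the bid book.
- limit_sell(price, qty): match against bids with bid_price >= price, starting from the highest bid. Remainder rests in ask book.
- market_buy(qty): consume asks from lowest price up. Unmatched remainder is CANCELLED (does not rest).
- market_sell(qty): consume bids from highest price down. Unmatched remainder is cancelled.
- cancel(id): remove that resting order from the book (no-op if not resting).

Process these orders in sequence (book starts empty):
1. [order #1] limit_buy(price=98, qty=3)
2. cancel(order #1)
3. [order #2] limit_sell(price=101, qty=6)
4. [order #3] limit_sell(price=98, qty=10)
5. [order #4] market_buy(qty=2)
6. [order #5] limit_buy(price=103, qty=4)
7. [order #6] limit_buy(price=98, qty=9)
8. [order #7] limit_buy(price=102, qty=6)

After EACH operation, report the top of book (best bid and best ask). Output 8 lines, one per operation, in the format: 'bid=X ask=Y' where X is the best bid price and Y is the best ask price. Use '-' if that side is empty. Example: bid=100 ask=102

Answer: bid=98 ask=-
bid=- ask=-
bid=- ask=101
bid=- ask=98
bid=- ask=98
bid=- ask=98
bid=98 ask=101
bid=98 ask=-

Derivation:
After op 1 [order #1] limit_buy(price=98, qty=3): fills=none; bids=[#1:3@98] asks=[-]
After op 2 cancel(order #1): fills=none; bids=[-] asks=[-]
After op 3 [order #2] limit_sell(price=101, qty=6): fills=none; bids=[-] asks=[#2:6@101]
After op 4 [order #3] limit_sell(price=98, qty=10): fills=none; bids=[-] asks=[#3:10@98 #2:6@101]
After op 5 [order #4] market_buy(qty=2): fills=#4x#3:2@98; bids=[-] asks=[#3:8@98 #2:6@101]
After op 6 [order #5] limit_buy(price=103, qty=4): fills=#5x#3:4@98; bids=[-] asks=[#3:4@98 #2:6@101]
After op 7 [order #6] limit_buy(price=98, qty=9): fills=#6x#3:4@98; bids=[#6:5@98] asks=[#2:6@101]
After op 8 [order #7] limit_buy(price=102, qty=6): fills=#7x#2:6@101; bids=[#6:5@98] asks=[-]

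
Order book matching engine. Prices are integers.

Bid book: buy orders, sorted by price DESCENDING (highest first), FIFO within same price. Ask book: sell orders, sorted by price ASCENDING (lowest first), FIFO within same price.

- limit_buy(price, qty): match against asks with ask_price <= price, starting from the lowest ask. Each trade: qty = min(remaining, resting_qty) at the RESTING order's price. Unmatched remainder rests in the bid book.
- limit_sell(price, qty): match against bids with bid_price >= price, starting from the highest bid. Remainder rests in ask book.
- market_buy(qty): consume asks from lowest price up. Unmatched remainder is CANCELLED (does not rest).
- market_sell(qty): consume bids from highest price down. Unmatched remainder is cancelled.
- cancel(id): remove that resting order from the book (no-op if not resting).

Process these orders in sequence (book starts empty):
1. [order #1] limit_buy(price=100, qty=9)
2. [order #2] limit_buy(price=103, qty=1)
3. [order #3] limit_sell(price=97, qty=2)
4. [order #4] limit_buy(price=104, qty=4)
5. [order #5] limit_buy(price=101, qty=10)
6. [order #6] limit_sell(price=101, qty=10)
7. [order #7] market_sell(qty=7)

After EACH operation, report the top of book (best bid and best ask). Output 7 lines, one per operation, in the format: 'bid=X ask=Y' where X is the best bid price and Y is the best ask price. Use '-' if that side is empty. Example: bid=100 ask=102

Answer: bid=100 ask=-
bid=103 ask=-
bid=100 ask=-
bid=104 ask=-
bid=104 ask=-
bid=101 ask=-
bid=100 ask=-

Derivation:
After op 1 [order #1] limit_buy(price=100, qty=9): fills=none; bids=[#1:9@100] asks=[-]
After op 2 [order #2] limit_buy(price=103, qty=1): fills=none; bids=[#2:1@103 #1:9@100] asks=[-]
After op 3 [order #3] limit_sell(price=97, qty=2): fills=#2x#3:1@103 #1x#3:1@100; bids=[#1:8@100] asks=[-]
After op 4 [order #4] limit_buy(price=104, qty=4): fills=none; bids=[#4:4@104 #1:8@100] asks=[-]
After op 5 [order #5] limit_buy(price=101, qty=10): fills=none; bids=[#4:4@104 #5:10@101 #1:8@100] asks=[-]
After op 6 [order #6] limit_sell(price=101, qty=10): fills=#4x#6:4@104 #5x#6:6@101; bids=[#5:4@101 #1:8@100] asks=[-]
After op 7 [order #7] market_sell(qty=7): fills=#5x#7:4@101 #1x#7:3@100; bids=[#1:5@100] asks=[-]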